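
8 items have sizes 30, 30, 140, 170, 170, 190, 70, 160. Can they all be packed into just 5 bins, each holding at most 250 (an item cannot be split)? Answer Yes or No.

Yes

A valid assignment using 5 bins:
  bin 1: 190 + 30 + 30 = 250
  bin 2: 170 + 70 = 240
  bin 3: 170 = 170
  bin 4: 160 = 160
  bin 5: 140 = 140
Every load is within 250, so 5 bins suffice.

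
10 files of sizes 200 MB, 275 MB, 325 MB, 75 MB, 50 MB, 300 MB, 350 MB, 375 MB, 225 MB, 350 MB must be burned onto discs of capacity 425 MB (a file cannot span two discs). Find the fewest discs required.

7

Total = 375 + 350 + 350 + 325 + 300 + 275 + 225 + 200 + 75 + 50 = 2525 MB.
Lower bound: ⌈2525/425⌉ = 6 discs.
Also, 7 files each exceed 425/2 MB, and no two of those can share a disc, so at least 7 discs are needed.
A packing using 7 discs:
  disc 1: 375 + 50 = 425
  disc 2: 350 + 75 = 425
  disc 3: 350 = 350
  disc 4: 325 = 325
  disc 5: 300 = 300
  disc 6: 275 = 275
  disc 7: 225 + 200 = 425
This matches the lower bound, so 7 is optimal.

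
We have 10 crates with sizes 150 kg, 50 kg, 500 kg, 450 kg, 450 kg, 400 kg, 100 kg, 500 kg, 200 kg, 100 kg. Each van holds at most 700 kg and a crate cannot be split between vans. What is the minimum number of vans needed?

Total = 500 + 500 + 450 + 450 + 400 + 200 + 150 + 100 + 100 + 50 = 2900 kg.
Lower bound: ⌈2900/700⌉ = 5 vans.
A packing using 5 vans:
  van 1: 500 + 200 = 700
  van 2: 500 + 150 + 50 = 700
  van 3: 450 + 100 + 100 = 650
  van 4: 450 = 450
  van 5: 400 = 400
This matches the lower bound, so 5 is optimal.

5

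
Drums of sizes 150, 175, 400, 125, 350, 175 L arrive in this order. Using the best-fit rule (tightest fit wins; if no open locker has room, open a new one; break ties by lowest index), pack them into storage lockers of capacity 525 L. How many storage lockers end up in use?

3

  150 → locker 1 (new)  [load 150/525]
  175 → locker 1  [load 325/525]
  400 → locker 2 (new)  [load 400/525]
  125 → locker 2  [load 525/525]
  350 → locker 3 (new)  [load 350/525]
  175 → locker 3  [load 525/525]
3 storage lockers opened.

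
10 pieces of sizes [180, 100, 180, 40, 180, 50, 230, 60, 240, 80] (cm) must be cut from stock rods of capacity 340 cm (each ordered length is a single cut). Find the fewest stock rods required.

5

Total = 240 + 230 + 180 + 180 + 180 + 100 + 80 + 60 + 50 + 40 = 1340 cm.
Lower bound: ⌈1340/340⌉ = 4 stock rods.
Also, 5 pieces each exceed 170 cm, and no two of those can share a stock rod, so at least 5 stock rods are needed.
A packing using 5 stock rods:
  stock rod 1: 240 + 100 = 340
  stock rod 2: 230 + 80 = 310
  stock rod 3: 180 + 60 + 50 + 40 = 330
  stock rod 4: 180 = 180
  stock rod 5: 180 = 180
This matches the lower bound, so 5 is optimal.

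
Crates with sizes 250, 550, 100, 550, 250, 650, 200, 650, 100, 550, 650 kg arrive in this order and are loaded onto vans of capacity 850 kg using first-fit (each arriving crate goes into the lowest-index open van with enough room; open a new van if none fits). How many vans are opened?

  250 → van 1 (new)  [load 250/850]
  550 → van 1  [load 800/850]
  100 → van 2 (new)  [load 100/850]
  550 → van 2  [load 650/850]
  250 → van 3 (new)  [load 250/850]
  650 → van 4 (new)  [load 650/850]
  200 → van 2  [load 850/850]
  650 → van 5 (new)  [load 650/850]
  100 → van 3  [load 350/850]
  550 → van 6 (new)  [load 550/850]
  650 → van 7 (new)  [load 650/850]
7 vans opened.

7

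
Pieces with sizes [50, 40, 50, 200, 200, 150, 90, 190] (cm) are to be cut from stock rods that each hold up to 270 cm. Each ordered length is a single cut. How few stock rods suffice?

4

Total = 200 + 200 + 190 + 150 + 90 + 50 + 50 + 40 = 970 cm.
Lower bound: ⌈970/270⌉ = 4 stock rods.
A packing using 4 stock rods:
  stock rod 1: 200 + 50 = 250
  stock rod 2: 200 + 50 = 250
  stock rod 3: 190 + 40 = 230
  stock rod 4: 150 + 90 = 240
This matches the lower bound, so 4 is optimal.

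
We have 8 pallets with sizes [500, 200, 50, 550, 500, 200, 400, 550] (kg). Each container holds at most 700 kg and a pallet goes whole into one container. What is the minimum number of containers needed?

Total = 550 + 550 + 500 + 500 + 400 + 200 + 200 + 50 = 2950 kg.
Lower bound: ⌈2950/700⌉ = 5 containers.
A packing using 5 containers:
  container 1: 550 + 50 = 600
  container 2: 550 = 550
  container 3: 500 + 200 = 700
  container 4: 500 + 200 = 700
  container 5: 400 = 400
This matches the lower bound, so 5 is optimal.

5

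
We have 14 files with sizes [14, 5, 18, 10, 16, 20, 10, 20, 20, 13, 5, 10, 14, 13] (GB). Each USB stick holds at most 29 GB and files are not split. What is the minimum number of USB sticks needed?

Total = 20 + 20 + 20 + 18 + 16 + 14 + 14 + 13 + 13 + 10 + 10 + 10 + 5 + 5 = 188 GB.
Lower bound: ⌈188/29⌉ = 7 USB sticks.
A packing using 8 USB sticks:
  USB stick 1: 20 + 5 = 25
  USB stick 2: 20 + 5 = 25
  USB stick 3: 20 = 20
  USB stick 4: 18 + 10 = 28
  USB stick 5: 16 + 13 = 29
  USB stick 6: 14 + 14 = 28
  USB stick 7: 13 + 10 = 23
  USB stick 8: 10 = 10
No arrangement into 7 USB sticks stays within capacity, so 8 is optimal.

8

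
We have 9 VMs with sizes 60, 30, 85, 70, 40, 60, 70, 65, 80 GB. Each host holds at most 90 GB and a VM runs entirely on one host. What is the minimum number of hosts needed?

Total = 85 + 80 + 70 + 70 + 65 + 60 + 60 + 40 + 30 = 560 GB.
Lower bound: ⌈560/90⌉ = 7 hosts.
A packing using 8 hosts:
  host 1: 85 = 85
  host 2: 80 = 80
  host 3: 70 = 70
  host 4: 70 = 70
  host 5: 65 = 65
  host 6: 60 + 30 = 90
  host 7: 60 = 60
  host 8: 40 = 40
No arrangement into 7 hosts stays within capacity, so 8 is optimal.

8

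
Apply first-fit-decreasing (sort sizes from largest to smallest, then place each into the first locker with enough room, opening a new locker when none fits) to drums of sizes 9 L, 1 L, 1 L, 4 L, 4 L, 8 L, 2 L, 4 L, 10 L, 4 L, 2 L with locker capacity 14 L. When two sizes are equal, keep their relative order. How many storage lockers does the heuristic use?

4

Sorted descending: 10, 9, 8, 4, 4, 4, 4, 2, 2, 1, 1.
  10 → locker 1 (new)  [load 10/14]
  9 → locker 2 (new)  [load 9/14]
  8 → locker 3 (new)  [load 8/14]
  4 → locker 1  [load 14/14]
  4 → locker 2  [load 13/14]
  4 → locker 3  [load 12/14]
  4 → locker 4 (new)  [load 4/14]
  2 → locker 3  [load 14/14]
  2 → locker 4  [load 6/14]
  1 → locker 2  [load 14/14]
  1 → locker 4  [load 7/14]
4 storage lockers opened.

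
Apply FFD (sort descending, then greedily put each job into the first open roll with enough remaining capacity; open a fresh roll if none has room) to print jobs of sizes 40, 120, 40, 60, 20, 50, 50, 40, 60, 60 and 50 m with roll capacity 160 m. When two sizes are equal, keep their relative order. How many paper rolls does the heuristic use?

Sorted descending: 120, 60, 60, 60, 50, 50, 50, 40, 40, 40, 20.
  120 → roll 1 (new)  [load 120/160]
  60 → roll 2 (new)  [load 60/160]
  60 → roll 2  [load 120/160]
  60 → roll 3 (new)  [load 60/160]
  50 → roll 3  [load 110/160]
  50 → roll 3  [load 160/160]
  50 → roll 4 (new)  [load 50/160]
  40 → roll 1  [load 160/160]
  40 → roll 2  [load 160/160]
  40 → roll 4  [load 90/160]
  20 → roll 4  [load 110/160]
4 paper rolls opened.

4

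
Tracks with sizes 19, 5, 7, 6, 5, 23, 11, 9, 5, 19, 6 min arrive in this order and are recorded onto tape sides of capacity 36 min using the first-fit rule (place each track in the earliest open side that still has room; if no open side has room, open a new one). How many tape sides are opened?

4

  19 → side 1 (new)  [load 19/36]
  5 → side 1  [load 24/36]
  7 → side 1  [load 31/36]
  6 → side 2 (new)  [load 6/36]
  5 → side 1  [load 36/36]
  23 → side 2  [load 29/36]
  11 → side 3 (new)  [load 11/36]
  9 → side 3  [load 20/36]
  5 → side 2  [load 34/36]
  19 → side 4 (new)  [load 19/36]
  6 → side 3  [load 26/36]
4 tape sides opened.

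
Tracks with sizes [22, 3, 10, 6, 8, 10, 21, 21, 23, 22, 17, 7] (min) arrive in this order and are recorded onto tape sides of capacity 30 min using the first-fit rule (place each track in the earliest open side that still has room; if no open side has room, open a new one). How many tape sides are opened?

7

  22 → side 1 (new)  [load 22/30]
  3 → side 1  [load 25/30]
  10 → side 2 (new)  [load 10/30]
  6 → side 2  [load 16/30]
  8 → side 2  [load 24/30]
  10 → side 3 (new)  [load 10/30]
  21 → side 4 (new)  [load 21/30]
  21 → side 5 (new)  [load 21/30]
  23 → side 6 (new)  [load 23/30]
  22 → side 7 (new)  [load 22/30]
  17 → side 3  [load 27/30]
  7 → side 4  [load 28/30]
7 tape sides opened.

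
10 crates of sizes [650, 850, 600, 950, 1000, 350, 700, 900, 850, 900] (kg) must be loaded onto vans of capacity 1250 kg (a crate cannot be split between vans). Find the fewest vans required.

Total = 1000 + 950 + 900 + 900 + 850 + 850 + 700 + 650 + 600 + 350 = 7750 kg.
Lower bound: ⌈7750/1250⌉ = 7 vans.
Also, 8 crates each exceed 625 kg, and no two of those can share a van, so at least 8 vans are needed.
A packing using 8 vans:
  van 1: 1000 = 1000
  van 2: 950 = 950
  van 3: 900 + 350 = 1250
  van 4: 900 = 900
  van 5: 850 = 850
  van 6: 850 = 850
  van 7: 700 = 700
  van 8: 650 + 600 = 1250
This matches the lower bound, so 8 is optimal.

8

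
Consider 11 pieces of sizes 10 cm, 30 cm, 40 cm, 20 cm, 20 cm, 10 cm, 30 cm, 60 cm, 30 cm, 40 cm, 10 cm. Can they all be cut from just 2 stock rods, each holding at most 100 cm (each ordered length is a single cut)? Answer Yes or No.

Total = 300 cm; ⌈300/100⌉ = 3.
At least 3 stock rods are required, but only 2 are allowed.

No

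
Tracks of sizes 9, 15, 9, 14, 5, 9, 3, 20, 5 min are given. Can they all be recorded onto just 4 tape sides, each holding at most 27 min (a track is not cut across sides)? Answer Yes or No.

Yes

A valid assignment using 4 tape sides:
  side 1: 20 + 5 = 25
  side 2: 15 + 9 + 3 = 27
  side 3: 14 + 9 = 23
  side 4: 9 + 5 = 14
Every load is within 27 min, so 4 tape sides suffice.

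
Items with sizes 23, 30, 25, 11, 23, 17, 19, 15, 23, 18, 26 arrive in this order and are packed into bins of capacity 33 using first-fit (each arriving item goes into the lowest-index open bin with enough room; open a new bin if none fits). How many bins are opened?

  23 → bin 1 (new)  [load 23/33]
  30 → bin 2 (new)  [load 30/33]
  25 → bin 3 (new)  [load 25/33]
  11 → bin 4 (new)  [load 11/33]
  23 → bin 5 (new)  [load 23/33]
  17 → bin 4  [load 28/33]
  19 → bin 6 (new)  [load 19/33]
  15 → bin 7 (new)  [load 15/33]
  23 → bin 8 (new)  [load 23/33]
  18 → bin 7  [load 33/33]
  26 → bin 9 (new)  [load 26/33]
9 bins opened.

9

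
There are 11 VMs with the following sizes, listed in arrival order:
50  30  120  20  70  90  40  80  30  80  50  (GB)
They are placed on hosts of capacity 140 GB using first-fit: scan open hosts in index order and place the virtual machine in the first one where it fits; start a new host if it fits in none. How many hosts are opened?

6

  50 → host 1 (new)  [load 50/140]
  30 → host 1  [load 80/140]
  120 → host 2 (new)  [load 120/140]
  20 → host 1  [load 100/140]
  70 → host 3 (new)  [load 70/140]
  90 → host 4 (new)  [load 90/140]
  40 → host 1  [load 140/140]
  80 → host 5 (new)  [load 80/140]
  30 → host 3  [load 100/140]
  80 → host 6 (new)  [load 80/140]
  50 → host 4  [load 140/140]
6 hosts opened.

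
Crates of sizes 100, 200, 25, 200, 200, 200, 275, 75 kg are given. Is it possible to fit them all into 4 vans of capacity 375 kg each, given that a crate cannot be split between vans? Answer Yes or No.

No

Total = 1275 kg; ⌈1275/375⌉ = 4.
5 crates each exceed half the capacity and cannot share a van, forcing at least 5 vans.
At least 5 vans are required, but only 4 are allowed.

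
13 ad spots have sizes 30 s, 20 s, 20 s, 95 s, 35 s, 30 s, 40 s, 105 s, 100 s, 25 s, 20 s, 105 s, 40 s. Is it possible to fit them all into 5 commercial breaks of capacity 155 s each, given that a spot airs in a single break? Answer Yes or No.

Yes

A valid assignment using 5 commercial breaks:
  break 1: 105 + 40 = 145
  break 2: 105 + 40 = 145
  break 3: 100 + 35 + 20 = 155
  break 4: 95 + 30 + 30 = 155
  break 5: 25 + 20 + 20 = 65
Every load is within 155 s, so 5 commercial breaks suffice.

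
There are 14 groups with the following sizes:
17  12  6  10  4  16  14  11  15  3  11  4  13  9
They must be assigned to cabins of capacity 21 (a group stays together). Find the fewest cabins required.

8

Total = 17 + 16 + 15 + 14 + 13 + 12 + 11 + 11 + 10 + 9 + 6 + 4 + 4 + 3 = 145.
Lower bound: ⌈145/21⌉ = 7 cabins.
Also, 8 groups each exceed 21/2, and no two of those can share a cabin, so at least 8 cabins are needed.
A packing using 8 cabins:
  cabin 1: 17 + 4 = 21
  cabin 2: 16 + 4 = 20
  cabin 3: 15 + 6 = 21
  cabin 4: 14 + 3 = 17
  cabin 5: 13 = 13
  cabin 6: 12 + 9 = 21
  cabin 7: 11 + 10 = 21
  cabin 8: 11 = 11
This matches the lower bound, so 8 is optimal.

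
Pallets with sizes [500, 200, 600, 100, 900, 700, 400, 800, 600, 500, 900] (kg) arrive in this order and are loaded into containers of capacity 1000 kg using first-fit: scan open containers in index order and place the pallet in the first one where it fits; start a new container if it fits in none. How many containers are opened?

  500 → container 1 (new)  [load 500/1000]
  200 → container 1  [load 700/1000]
  600 → container 2 (new)  [load 600/1000]
  100 → container 1  [load 800/1000]
  900 → container 3 (new)  [load 900/1000]
  700 → container 4 (new)  [load 700/1000]
  400 → container 2  [load 1000/1000]
  800 → container 5 (new)  [load 800/1000]
  600 → container 6 (new)  [load 600/1000]
  500 → container 7 (new)  [load 500/1000]
  900 → container 8 (new)  [load 900/1000]
8 containers opened.

8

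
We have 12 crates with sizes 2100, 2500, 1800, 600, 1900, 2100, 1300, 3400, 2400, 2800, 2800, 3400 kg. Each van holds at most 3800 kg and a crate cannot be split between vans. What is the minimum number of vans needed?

Total = 3400 + 3400 + 2800 + 2800 + 2500 + 2400 + 2100 + 2100 + 1900 + 1800 + 1300 + 600 = 27100 kg.
Lower bound: ⌈27100/3800⌉ = 8 vans.
A packing using 9 vans:
  van 1: 3400 = 3400
  van 2: 3400 = 3400
  van 3: 2800 + 600 = 3400
  van 4: 2800 = 2800
  van 5: 2500 + 1300 = 3800
  van 6: 2400 = 2400
  van 7: 2100 = 2100
  van 8: 2100 = 2100
  van 9: 1900 + 1800 = 3700
No arrangement into 8 vans stays within capacity, so 9 is optimal.

9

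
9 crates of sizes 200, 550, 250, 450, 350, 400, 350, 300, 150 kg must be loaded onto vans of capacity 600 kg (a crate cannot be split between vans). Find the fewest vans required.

Total = 550 + 450 + 400 + 350 + 350 + 300 + 250 + 200 + 150 = 3000 kg.
Lower bound: ⌈3000/600⌉ = 5 vans.
A packing using 6 vans:
  van 1: 550 = 550
  van 2: 450 + 150 = 600
  van 3: 400 + 200 = 600
  van 4: 350 + 250 = 600
  van 5: 350 = 350
  van 6: 300 = 300
No arrangement into 5 vans stays within capacity, so 6 is optimal.

6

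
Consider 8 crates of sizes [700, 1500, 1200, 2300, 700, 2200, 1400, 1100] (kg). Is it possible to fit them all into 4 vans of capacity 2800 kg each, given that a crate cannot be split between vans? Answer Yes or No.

No

Total = 11100 kg; ⌈11100/2800⌉ = 4.
The bound of 4 does not rule out 4, but exhaustive search shows no assignment into 4 vans of capacity 2800 kg exists — the minimum is 5.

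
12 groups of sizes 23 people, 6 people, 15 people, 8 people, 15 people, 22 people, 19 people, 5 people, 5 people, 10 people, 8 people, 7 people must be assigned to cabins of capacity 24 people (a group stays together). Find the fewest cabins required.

Total = 23 + 22 + 19 + 15 + 15 + 10 + 8 + 8 + 7 + 6 + 5 + 5 = 143 people.
Lower bound: ⌈143/24⌉ = 6 cabins.
A packing using 7 cabins:
  cabin 1: 23 = 23
  cabin 2: 22 = 22
  cabin 3: 19 + 5 = 24
  cabin 4: 15 + 8 = 23
  cabin 5: 15 + 8 = 23
  cabin 6: 10 + 7 + 6 = 23
  cabin 7: 5 = 5
No arrangement into 6 cabins stays within capacity, so 7 is optimal.

7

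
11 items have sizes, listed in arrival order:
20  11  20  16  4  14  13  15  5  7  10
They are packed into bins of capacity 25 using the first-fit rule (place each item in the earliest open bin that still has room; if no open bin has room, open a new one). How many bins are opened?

  20 → bin 1 (new)  [load 20/25]
  11 → bin 2 (new)  [load 11/25]
  20 → bin 3 (new)  [load 20/25]
  16 → bin 4 (new)  [load 16/25]
  4 → bin 1  [load 24/25]
  14 → bin 2  [load 25/25]
  13 → bin 5 (new)  [load 13/25]
  15 → bin 6 (new)  [load 15/25]
  5 → bin 3  [load 25/25]
  7 → bin 4  [load 23/25]
  10 → bin 5  [load 23/25]
6 bins opened.

6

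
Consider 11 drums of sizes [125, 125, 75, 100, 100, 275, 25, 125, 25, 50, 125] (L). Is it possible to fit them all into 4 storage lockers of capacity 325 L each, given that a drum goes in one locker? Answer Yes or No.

A valid assignment using 4 storage lockers:
  locker 1: 275 + 50 = 325
  locker 2: 125 + 125 + 75 = 325
  locker 3: 125 + 125 + 25 + 25 = 300
  locker 4: 100 + 100 = 200
Every load is within 325 L, so 4 storage lockers suffice.

Yes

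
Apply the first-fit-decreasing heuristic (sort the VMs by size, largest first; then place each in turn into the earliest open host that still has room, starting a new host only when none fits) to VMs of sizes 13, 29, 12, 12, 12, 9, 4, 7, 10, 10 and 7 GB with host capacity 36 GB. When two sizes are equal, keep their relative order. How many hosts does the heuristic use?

4

Sorted descending: 29, 13, 12, 12, 12, 10, 10, 9, 7, 7, 4.
  29 → host 1 (new)  [load 29/36]
  13 → host 2 (new)  [load 13/36]
  12 → host 2  [load 25/36]
  12 → host 3 (new)  [load 12/36]
  12 → host 3  [load 24/36]
  10 → host 2  [load 35/36]
  10 → host 3  [load 34/36]
  9 → host 4 (new)  [load 9/36]
  7 → host 1  [load 36/36]
  7 → host 4  [load 16/36]
  4 → host 4  [load 20/36]
4 hosts opened.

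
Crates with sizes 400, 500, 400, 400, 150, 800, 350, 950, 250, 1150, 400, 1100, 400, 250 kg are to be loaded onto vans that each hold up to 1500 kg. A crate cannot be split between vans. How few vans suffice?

6

Total = 1150 + 1100 + 950 + 800 + 500 + 400 + 400 + 400 + 400 + 400 + 350 + 250 + 250 + 150 = 7500 kg.
Lower bound: ⌈7500/1500⌉ = 5 vans.
A packing using 6 vans:
  van 1: 1150 + 350 = 1500
  van 2: 1100 + 400 = 1500
  van 3: 950 + 500 = 1450
  van 4: 800 + 400 + 250 = 1450
  van 5: 400 + 400 + 400 + 250 = 1450
  van 6: 150 = 150
No arrangement into 5 vans stays within capacity, so 6 is optimal.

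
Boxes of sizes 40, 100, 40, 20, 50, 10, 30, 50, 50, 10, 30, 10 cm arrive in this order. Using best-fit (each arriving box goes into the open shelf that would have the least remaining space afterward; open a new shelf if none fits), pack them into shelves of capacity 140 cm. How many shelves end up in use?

  40 → shelf 1 (new)  [load 40/140]
  100 → shelf 1  [load 140/140]
  40 → shelf 2 (new)  [load 40/140]
  20 → shelf 2  [load 60/140]
  50 → shelf 2  [load 110/140]
  10 → shelf 2  [load 120/140]
  30 → shelf 3 (new)  [load 30/140]
  50 → shelf 3  [load 80/140]
  50 → shelf 3  [load 130/140]
  10 → shelf 3  [load 140/140]
  30 → shelf 4 (new)  [load 30/140]
  10 → shelf 2  [load 130/140]
4 shelves opened.

4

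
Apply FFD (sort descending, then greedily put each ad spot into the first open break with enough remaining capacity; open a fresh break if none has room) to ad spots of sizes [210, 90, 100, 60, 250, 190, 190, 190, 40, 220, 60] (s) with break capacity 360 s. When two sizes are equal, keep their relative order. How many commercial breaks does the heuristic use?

6

Sorted descending: 250, 220, 210, 190, 190, 190, 100, 90, 60, 60, 40.
  250 → break 1 (new)  [load 250/360]
  220 → break 2 (new)  [load 220/360]
  210 → break 3 (new)  [load 210/360]
  190 → break 4 (new)  [load 190/360]
  190 → break 5 (new)  [load 190/360]
  190 → break 6 (new)  [load 190/360]
  100 → break 1  [load 350/360]
  90 → break 2  [load 310/360]
  60 → break 3  [load 270/360]
  60 → break 3  [load 330/360]
  40 → break 2  [load 350/360]
6 commercial breaks opened.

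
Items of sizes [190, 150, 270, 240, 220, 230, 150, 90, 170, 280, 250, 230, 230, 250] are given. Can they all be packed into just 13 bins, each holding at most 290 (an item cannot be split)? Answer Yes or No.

Yes

A valid assignment using 13 bins:
  bin 1: 280 = 280
  bin 2: 270 = 270
  bin 3: 250 = 250
  bin 4: 250 = 250
  bin 5: 240 = 240
  bin 6: 230 = 230
  bin 7: 230 = 230
  bin 8: 230 = 230
  bin 9: 220 = 220
  bin 10: 190 + 90 = 280
  bin 11: 170 = 170
  bin 12: 150 = 150
  bin 13: 150 = 150
Every load is within 290, so 13 bins suffice.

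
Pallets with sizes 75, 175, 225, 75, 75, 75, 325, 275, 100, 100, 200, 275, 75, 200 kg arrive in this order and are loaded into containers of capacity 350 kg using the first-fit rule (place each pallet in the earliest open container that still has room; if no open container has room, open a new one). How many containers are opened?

8

  75 → container 1 (new)  [load 75/350]
  175 → container 1  [load 250/350]
  225 → container 2 (new)  [load 225/350]
  75 → container 1  [load 325/350]
  75 → container 2  [load 300/350]
  75 → container 3 (new)  [load 75/350]
  325 → container 4 (new)  [load 325/350]
  275 → container 3  [load 350/350]
  100 → container 5 (new)  [load 100/350]
  100 → container 5  [load 200/350]
  200 → container 6 (new)  [load 200/350]
  275 → container 7 (new)  [load 275/350]
  75 → container 5  [load 275/350]
  200 → container 8 (new)  [load 200/350]
8 containers opened.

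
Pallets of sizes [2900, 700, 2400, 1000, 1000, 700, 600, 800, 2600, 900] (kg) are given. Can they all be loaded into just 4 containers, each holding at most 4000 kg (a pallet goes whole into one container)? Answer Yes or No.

A valid assignment using 4 containers:
  container 1: 2900 + 1000 = 3900
  container 2: 2600 + 1000 = 3600
  container 3: 2400 + 900 + 700 = 4000
  container 4: 800 + 700 + 600 = 2100
Every load is within 4000 kg, so 4 containers suffice.

Yes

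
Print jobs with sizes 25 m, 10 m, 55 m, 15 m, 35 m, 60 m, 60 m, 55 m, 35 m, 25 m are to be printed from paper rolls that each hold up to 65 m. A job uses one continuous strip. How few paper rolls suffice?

7

Total = 60 + 60 + 55 + 55 + 35 + 35 + 25 + 25 + 15 + 10 = 375 m.
Lower bound: ⌈375/65⌉ = 6 paper rolls.
A packing using 7 paper rolls:
  roll 1: 60 = 60
  roll 2: 60 = 60
  roll 3: 55 + 10 = 65
  roll 4: 55 = 55
  roll 5: 35 + 25 = 60
  roll 6: 35 + 25 = 60
  roll 7: 15 = 15
No arrangement into 6 paper rolls stays within capacity, so 7 is optimal.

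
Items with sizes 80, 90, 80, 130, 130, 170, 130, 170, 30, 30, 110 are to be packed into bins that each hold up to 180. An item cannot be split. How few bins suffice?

8

Total = 170 + 170 + 130 + 130 + 130 + 110 + 90 + 80 + 80 + 30 + 30 = 1150.
Lower bound: ⌈1150/180⌉ = 7 bins.
A packing using 8 bins:
  bin 1: 170 = 170
  bin 2: 170 = 170
  bin 3: 130 + 30 = 160
  bin 4: 130 + 30 = 160
  bin 5: 130 = 130
  bin 6: 110 = 110
  bin 7: 90 + 80 = 170
  bin 8: 80 = 80
No arrangement into 7 bins stays within capacity, so 8 is optimal.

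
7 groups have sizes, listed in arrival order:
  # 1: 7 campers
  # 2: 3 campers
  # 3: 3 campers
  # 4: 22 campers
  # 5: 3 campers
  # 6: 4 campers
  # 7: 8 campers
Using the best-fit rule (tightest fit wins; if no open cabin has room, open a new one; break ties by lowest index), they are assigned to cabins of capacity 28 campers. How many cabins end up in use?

  7 → cabin 1 (new)  [load 7/28]
  3 → cabin 1  [load 10/28]
  3 → cabin 1  [load 13/28]
  22 → cabin 2 (new)  [load 22/28]
  3 → cabin 2  [load 25/28]
  4 → cabin 1  [load 17/28]
  8 → cabin 1  [load 25/28]
2 cabins opened.

2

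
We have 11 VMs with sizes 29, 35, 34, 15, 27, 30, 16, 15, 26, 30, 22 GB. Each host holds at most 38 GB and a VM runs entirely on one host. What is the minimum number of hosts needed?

9

Total = 35 + 34 + 30 + 30 + 29 + 27 + 26 + 22 + 16 + 15 + 15 = 279 GB.
Lower bound: ⌈279/38⌉ = 8 hosts.
A packing using 9 hosts:
  host 1: 35 = 35
  host 2: 34 = 34
  host 3: 30 = 30
  host 4: 30 = 30
  host 5: 29 = 29
  host 6: 27 = 27
  host 7: 26 = 26
  host 8: 22 + 16 = 38
  host 9: 15 + 15 = 30
No arrangement into 8 hosts stays within capacity, so 9 is optimal.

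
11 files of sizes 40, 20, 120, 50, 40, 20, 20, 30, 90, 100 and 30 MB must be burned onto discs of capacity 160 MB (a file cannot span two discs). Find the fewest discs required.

Total = 120 + 100 + 90 + 50 + 40 + 40 + 30 + 30 + 20 + 20 + 20 = 560 MB.
Lower bound: ⌈560/160⌉ = 4 discs.
A packing using 4 discs:
  disc 1: 120 + 40 = 160
  disc 2: 100 + 50 = 150
  disc 3: 90 + 40 + 30 = 160
  disc 4: 30 + 20 + 20 + 20 = 90
This matches the lower bound, so 4 is optimal.

4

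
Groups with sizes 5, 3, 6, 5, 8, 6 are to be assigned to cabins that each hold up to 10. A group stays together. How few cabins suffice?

Total = 8 + 6 + 6 + 5 + 5 + 3 = 33.
Lower bound: ⌈33/10⌉ = 4 cabins.
A packing using 4 cabins:
  cabin 1: 8 = 8
  cabin 2: 6 + 3 = 9
  cabin 3: 6 = 6
  cabin 4: 5 + 5 = 10
This matches the lower bound, so 4 is optimal.

4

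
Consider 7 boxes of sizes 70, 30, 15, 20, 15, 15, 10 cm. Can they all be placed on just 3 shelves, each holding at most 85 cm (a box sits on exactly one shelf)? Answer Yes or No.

A valid assignment using 3 shelves:
  shelf 1: 70 + 15 = 85
  shelf 2: 30 + 20 + 15 + 15 = 80
  shelf 3: 10 = 10
Every load is within 85 cm, so 3 shelves suffice.

Yes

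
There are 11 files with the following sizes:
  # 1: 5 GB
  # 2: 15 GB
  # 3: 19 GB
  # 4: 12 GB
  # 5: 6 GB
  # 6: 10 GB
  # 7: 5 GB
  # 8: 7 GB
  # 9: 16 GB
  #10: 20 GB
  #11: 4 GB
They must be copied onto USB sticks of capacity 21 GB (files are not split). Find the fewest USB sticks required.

Total = 20 + 19 + 16 + 15 + 12 + 10 + 7 + 6 + 5 + 5 + 4 = 119 GB.
Lower bound: ⌈119/21⌉ = 6 USB sticks.
A packing using 6 USB sticks:
  USB stick 1: 20 = 20
  USB stick 2: 19 = 19
  USB stick 3: 16 + 5 = 21
  USB stick 4: 15 + 6 = 21
  USB stick 5: 12 + 7 = 19
  USB stick 6: 10 + 5 + 4 = 19
This matches the lower bound, so 6 is optimal.

6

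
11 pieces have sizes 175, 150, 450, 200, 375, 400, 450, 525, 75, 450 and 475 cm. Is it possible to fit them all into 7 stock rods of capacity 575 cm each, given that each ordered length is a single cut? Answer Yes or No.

Total = 3725 cm; ⌈3725/575⌉ = 7.
The bound of 7 does not rule out 7, but exhaustive search shows no assignment into 7 stock rods of capacity 575 cm exists — the minimum is 8.

No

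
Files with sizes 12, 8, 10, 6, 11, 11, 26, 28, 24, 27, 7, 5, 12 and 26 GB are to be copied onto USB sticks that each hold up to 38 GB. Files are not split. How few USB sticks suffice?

6

Total = 28 + 27 + 26 + 26 + 24 + 12 + 12 + 11 + 11 + 10 + 8 + 7 + 6 + 5 = 213 GB.
Lower bound: ⌈213/38⌉ = 6 USB sticks.
A packing using 6 USB sticks:
  USB stick 1: 28 + 10 = 38
  USB stick 2: 27 + 11 = 38
  USB stick 3: 26 + 12 = 38
  USB stick 4: 26 + 12 = 38
  USB stick 5: 24 + 11 = 35
  USB stick 6: 8 + 7 + 6 + 5 = 26
This matches the lower bound, so 6 is optimal.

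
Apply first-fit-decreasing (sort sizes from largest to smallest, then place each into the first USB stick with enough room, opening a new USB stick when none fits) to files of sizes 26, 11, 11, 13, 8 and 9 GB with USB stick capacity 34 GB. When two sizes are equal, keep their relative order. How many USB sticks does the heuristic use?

Sorted descending: 26, 13, 11, 11, 9, 8.
  26 → USB stick 1 (new)  [load 26/34]
  13 → USB stick 2 (new)  [load 13/34]
  11 → USB stick 2  [load 24/34]
  11 → USB stick 3 (new)  [load 11/34]
  9 → USB stick 2  [load 33/34]
  8 → USB stick 1  [load 34/34]
3 USB sticks opened.

3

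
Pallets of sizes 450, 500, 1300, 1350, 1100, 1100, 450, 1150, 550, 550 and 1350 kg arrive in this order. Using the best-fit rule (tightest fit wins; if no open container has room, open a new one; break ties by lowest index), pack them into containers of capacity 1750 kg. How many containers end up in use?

7

  450 → container 1 (new)  [load 450/1750]
  500 → container 1  [load 950/1750]
  1300 → container 2 (new)  [load 1300/1750]
  1350 → container 3 (new)  [load 1350/1750]
  1100 → container 4 (new)  [load 1100/1750]
  1100 → container 5 (new)  [load 1100/1750]
  450 → container 2  [load 1750/1750]
  1150 → container 6 (new)  [load 1150/1750]
  550 → container 6  [load 1700/1750]
  550 → container 4  [load 1650/1750]
  1350 → container 7 (new)  [load 1350/1750]
7 containers opened.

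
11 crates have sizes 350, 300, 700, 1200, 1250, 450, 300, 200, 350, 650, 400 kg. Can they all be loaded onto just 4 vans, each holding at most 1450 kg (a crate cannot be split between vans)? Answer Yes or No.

No

Total = 6150 kg; ⌈6150/1450⌉ = 5.
At least 5 vans are required, but only 4 are allowed.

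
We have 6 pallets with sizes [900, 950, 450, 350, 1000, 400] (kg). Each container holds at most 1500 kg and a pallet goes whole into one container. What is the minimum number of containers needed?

3

Total = 1000 + 950 + 900 + 450 + 400 + 350 = 4050 kg.
Lower bound: ⌈4050/1500⌉ = 3 containers.
A packing using 3 containers:
  container 1: 1000 + 450 = 1450
  container 2: 950 + 400 = 1350
  container 3: 900 + 350 = 1250
This matches the lower bound, so 3 is optimal.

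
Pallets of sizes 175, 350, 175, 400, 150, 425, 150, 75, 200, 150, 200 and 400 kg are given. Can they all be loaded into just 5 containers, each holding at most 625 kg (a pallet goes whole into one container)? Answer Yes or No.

Yes

A valid assignment using 5 containers:
  container 1: 425 + 200 = 625
  container 2: 400 + 200 = 600
  container 3: 400 + 175 = 575
  container 4: 350 + 175 + 75 = 600
  container 5: 150 + 150 + 150 = 450
Every load is within 625 kg, so 5 containers suffice.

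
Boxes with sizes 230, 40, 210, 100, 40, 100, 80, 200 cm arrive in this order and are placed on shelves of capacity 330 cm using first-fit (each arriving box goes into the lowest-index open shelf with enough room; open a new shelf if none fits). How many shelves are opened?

  230 → shelf 1 (new)  [load 230/330]
  40 → shelf 1  [load 270/330]
  210 → shelf 2 (new)  [load 210/330]
  100 → shelf 2  [load 310/330]
  40 → shelf 1  [load 310/330]
  100 → shelf 3 (new)  [load 100/330]
  80 → shelf 3  [load 180/330]
  200 → shelf 4 (new)  [load 200/330]
4 shelves opened.

4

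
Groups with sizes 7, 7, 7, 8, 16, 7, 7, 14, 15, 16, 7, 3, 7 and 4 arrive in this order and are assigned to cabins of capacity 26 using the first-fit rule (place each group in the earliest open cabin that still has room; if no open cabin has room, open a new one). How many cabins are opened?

  7 → cabin 1 (new)  [load 7/26]
  7 → cabin 1  [load 14/26]
  7 → cabin 1  [load 21/26]
  8 → cabin 2 (new)  [load 8/26]
  16 → cabin 2  [load 24/26]
  7 → cabin 3 (new)  [load 7/26]
  7 → cabin 3  [load 14/26]
  14 → cabin 4 (new)  [load 14/26]
  15 → cabin 5 (new)  [load 15/26]
  16 → cabin 6 (new)  [load 16/26]
  7 → cabin 3  [load 21/26]
  3 → cabin 1  [load 24/26]
  7 → cabin 4  [load 21/26]
  4 → cabin 3  [load 25/26]
6 cabins opened.

6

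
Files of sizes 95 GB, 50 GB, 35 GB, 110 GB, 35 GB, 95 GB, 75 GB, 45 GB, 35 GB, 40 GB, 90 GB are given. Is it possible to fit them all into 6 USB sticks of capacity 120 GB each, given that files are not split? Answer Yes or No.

Total = 705 GB; ⌈705/120⌉ = 6.
The bound of 6 does not rule out 6, but exhaustive search shows no assignment into 6 USB sticks of capacity 120 GB exists — the minimum is 7.

No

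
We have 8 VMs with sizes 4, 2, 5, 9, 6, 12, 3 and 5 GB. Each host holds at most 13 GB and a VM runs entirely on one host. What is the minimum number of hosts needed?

4

Total = 12 + 9 + 6 + 5 + 5 + 4 + 3 + 2 = 46 GB.
Lower bound: ⌈46/13⌉ = 4 hosts.
A packing using 4 hosts:
  host 1: 12 = 12
  host 2: 9 + 4 = 13
  host 3: 6 + 5 + 2 = 13
  host 4: 5 + 3 = 8
This matches the lower bound, so 4 is optimal.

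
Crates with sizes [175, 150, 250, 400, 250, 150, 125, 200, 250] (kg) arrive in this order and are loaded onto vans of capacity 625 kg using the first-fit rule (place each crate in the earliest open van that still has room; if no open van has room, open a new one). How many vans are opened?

4

  175 → van 1 (new)  [load 175/625]
  150 → van 1  [load 325/625]
  250 → van 1  [load 575/625]
  400 → van 2 (new)  [load 400/625]
  250 → van 3 (new)  [load 250/625]
  150 → van 2  [load 550/625]
  125 → van 3  [load 375/625]
  200 → van 3  [load 575/625]
  250 → van 4 (new)  [load 250/625]
4 vans opened.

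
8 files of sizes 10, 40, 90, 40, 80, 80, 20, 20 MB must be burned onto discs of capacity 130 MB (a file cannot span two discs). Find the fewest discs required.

Total = 90 + 80 + 80 + 40 + 40 + 20 + 20 + 10 = 380 MB.
Lower bound: ⌈380/130⌉ = 3 discs.
A packing using 3 discs:
  disc 1: 90 + 40 = 130
  disc 2: 80 + 40 + 10 = 130
  disc 3: 80 + 20 + 20 = 120
This matches the lower bound, so 3 is optimal.

3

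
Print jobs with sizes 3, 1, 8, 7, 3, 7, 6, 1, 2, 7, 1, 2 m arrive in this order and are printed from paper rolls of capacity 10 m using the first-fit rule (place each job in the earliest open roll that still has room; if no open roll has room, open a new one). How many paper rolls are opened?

  3 → roll 1 (new)  [load 3/10]
  1 → roll 1  [load 4/10]
  8 → roll 2 (new)  [load 8/10]
  7 → roll 3 (new)  [load 7/10]
  3 → roll 1  [load 7/10]
  7 → roll 4 (new)  [load 7/10]
  6 → roll 5 (new)  [load 6/10]
  1 → roll 1  [load 8/10]
  2 → roll 1  [load 10/10]
  7 → roll 6 (new)  [load 7/10]
  1 → roll 2  [load 9/10]
  2 → roll 3  [load 9/10]
6 paper rolls opened.

6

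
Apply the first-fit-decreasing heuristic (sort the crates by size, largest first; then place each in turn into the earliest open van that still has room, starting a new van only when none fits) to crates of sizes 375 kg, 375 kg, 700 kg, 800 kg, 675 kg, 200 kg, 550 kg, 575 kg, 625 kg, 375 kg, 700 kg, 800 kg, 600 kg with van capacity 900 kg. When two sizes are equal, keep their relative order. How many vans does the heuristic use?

Sorted descending: 800, 800, 700, 700, 675, 625, 600, 575, 550, 375, 375, 375, 200.
  800 → van 1 (new)  [load 800/900]
  800 → van 2 (new)  [load 800/900]
  700 → van 3 (new)  [load 700/900]
  700 → van 4 (new)  [load 700/900]
  675 → van 5 (new)  [load 675/900]
  625 → van 6 (new)  [load 625/900]
  600 → van 7 (new)  [load 600/900]
  575 → van 8 (new)  [load 575/900]
  550 → van 9 (new)  [load 550/900]
  375 → van 10 (new)  [load 375/900]
  375 → van 10  [load 750/900]
  375 → van 11 (new)  [load 375/900]
  200 → van 3  [load 900/900]
11 vans opened.

11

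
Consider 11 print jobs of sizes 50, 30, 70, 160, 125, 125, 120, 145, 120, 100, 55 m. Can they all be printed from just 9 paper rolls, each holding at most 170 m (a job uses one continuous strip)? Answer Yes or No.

A valid assignment using 8 paper rolls:
  roll 1: 160 = 160
  roll 2: 145 = 145
  roll 3: 125 + 30 = 155
  roll 4: 125 = 125
  roll 5: 120 + 50 = 170
  roll 6: 120 = 120
  roll 7: 100 + 70 = 170
  roll 8: 55 = 55
That uses only 8 ≤ 9, so 9 paper rolls are enough.

Yes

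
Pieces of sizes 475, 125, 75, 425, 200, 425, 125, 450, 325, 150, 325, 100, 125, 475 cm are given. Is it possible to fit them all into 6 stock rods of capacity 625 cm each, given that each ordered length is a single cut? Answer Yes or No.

Total = 3800 cm; ⌈3800/625⌉ = 7.
At least 7 stock rods are required, but only 6 are allowed.

No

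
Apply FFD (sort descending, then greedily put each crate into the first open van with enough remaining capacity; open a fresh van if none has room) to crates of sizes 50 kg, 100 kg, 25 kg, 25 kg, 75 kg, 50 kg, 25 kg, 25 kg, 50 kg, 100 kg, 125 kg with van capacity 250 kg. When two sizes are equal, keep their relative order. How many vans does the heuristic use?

3

Sorted descending: 125, 100, 100, 75, 50, 50, 50, 25, 25, 25, 25.
  125 → van 1 (new)  [load 125/250]
  100 → van 1  [load 225/250]
  100 → van 2 (new)  [load 100/250]
  75 → van 2  [load 175/250]
  50 → van 2  [load 225/250]
  50 → van 3 (new)  [load 50/250]
  50 → van 3  [load 100/250]
  25 → van 1  [load 250/250]
  25 → van 2  [load 250/250]
  25 → van 3  [load 125/250]
  25 → van 3  [load 150/250]
3 vans opened.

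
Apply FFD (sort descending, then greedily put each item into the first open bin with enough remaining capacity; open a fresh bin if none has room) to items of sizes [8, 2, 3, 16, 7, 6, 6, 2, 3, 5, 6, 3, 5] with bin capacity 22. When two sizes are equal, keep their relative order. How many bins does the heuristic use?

Sorted descending: 16, 8, 7, 6, 6, 6, 5, 5, 3, 3, 3, 2, 2.
  16 → bin 1 (new)  [load 16/22]
  8 → bin 2 (new)  [load 8/22]
  7 → bin 2  [load 15/22]
  6 → bin 1  [load 22/22]
  6 → bin 2  [load 21/22]
  6 → bin 3 (new)  [load 6/22]
  5 → bin 3  [load 11/22]
  5 → bin 3  [load 16/22]
  3 → bin 3  [load 19/22]
  3 → bin 3  [load 22/22]
  3 → bin 4 (new)  [load 3/22]
  2 → bin 4  [load 5/22]
  2 → bin 4  [load 7/22]
4 bins opened.

4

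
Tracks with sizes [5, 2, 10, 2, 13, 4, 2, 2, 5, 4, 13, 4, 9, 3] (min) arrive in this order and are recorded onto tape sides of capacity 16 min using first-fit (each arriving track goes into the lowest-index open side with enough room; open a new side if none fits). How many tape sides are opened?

6

  5 → side 1 (new)  [load 5/16]
  2 → side 1  [load 7/16]
  10 → side 2 (new)  [load 10/16]
  2 → side 1  [load 9/16]
  13 → side 3 (new)  [load 13/16]
  4 → side 1  [load 13/16]
  2 → side 1  [load 15/16]
  2 → side 2  [load 12/16]
  5 → side 4 (new)  [load 5/16]
  4 → side 2  [load 16/16]
  13 → side 5 (new)  [load 13/16]
  4 → side 4  [load 9/16]
  9 → side 6 (new)  [load 9/16]
  3 → side 3  [load 16/16]
6 tape sides opened.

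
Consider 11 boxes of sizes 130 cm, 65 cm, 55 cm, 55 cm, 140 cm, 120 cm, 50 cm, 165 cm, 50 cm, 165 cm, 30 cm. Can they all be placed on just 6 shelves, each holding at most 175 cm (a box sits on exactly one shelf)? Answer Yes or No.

No

Total = 1025 cm; ⌈1025/175⌉ = 6.
The bound of 6 does not rule out 6, but exhaustive search shows no assignment into 6 shelves of capacity 175 cm exists — the minimum is 7.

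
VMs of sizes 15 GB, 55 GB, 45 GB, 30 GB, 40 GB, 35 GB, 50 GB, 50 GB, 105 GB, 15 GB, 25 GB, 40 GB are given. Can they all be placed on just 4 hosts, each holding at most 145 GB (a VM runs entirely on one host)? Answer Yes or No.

Yes

A valid assignment using 4 hosts:
  host 1: 105 + 40 = 145
  host 2: 55 + 50 + 40 = 145
  host 3: 50 + 45 + 35 + 15 = 145
  host 4: 30 + 25 + 15 = 70
Every load is within 145 GB, so 4 hosts suffice.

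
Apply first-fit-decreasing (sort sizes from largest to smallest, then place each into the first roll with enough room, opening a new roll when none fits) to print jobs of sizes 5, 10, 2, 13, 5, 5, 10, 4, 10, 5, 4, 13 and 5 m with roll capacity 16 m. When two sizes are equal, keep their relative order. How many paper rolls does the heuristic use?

7

Sorted descending: 13, 13, 10, 10, 10, 5, 5, 5, 5, 5, 4, 4, 2.
  13 → roll 1 (new)  [load 13/16]
  13 → roll 2 (new)  [load 13/16]
  10 → roll 3 (new)  [load 10/16]
  10 → roll 4 (new)  [load 10/16]
  10 → roll 5 (new)  [load 10/16]
  5 → roll 3  [load 15/16]
  5 → roll 4  [load 15/16]
  5 → roll 5  [load 15/16]
  5 → roll 6 (new)  [load 5/16]
  5 → roll 6  [load 10/16]
  4 → roll 6  [load 14/16]
  4 → roll 7 (new)  [load 4/16]
  2 → roll 1  [load 15/16]
7 paper rolls opened.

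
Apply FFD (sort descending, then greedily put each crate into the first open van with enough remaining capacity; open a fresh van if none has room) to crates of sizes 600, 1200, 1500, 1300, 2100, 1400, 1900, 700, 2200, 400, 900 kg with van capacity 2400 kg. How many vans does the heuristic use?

7

Sorted descending: 2200, 2100, 1900, 1500, 1400, 1300, 1200, 900, 700, 600, 400.
  2200 → van 1 (new)  [load 2200/2400]
  2100 → van 2 (new)  [load 2100/2400]
  1900 → van 3 (new)  [load 1900/2400]
  1500 → van 4 (new)  [load 1500/2400]
  1400 → van 5 (new)  [load 1400/2400]
  1300 → van 6 (new)  [load 1300/2400]
  1200 → van 7 (new)  [load 1200/2400]
  900 → van 4  [load 2400/2400]
  700 → van 5  [load 2100/2400]
  600 → van 6  [load 1900/2400]
  400 → van 3  [load 2300/2400]
7 vans opened.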